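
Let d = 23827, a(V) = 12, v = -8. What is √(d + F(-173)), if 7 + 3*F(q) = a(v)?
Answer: √214458/3 ≈ 154.37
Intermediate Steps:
F(q) = 5/3 (F(q) = -7/3 + (⅓)*12 = -7/3 + 4 = 5/3)
√(d + F(-173)) = √(23827 + 5/3) = √(71486/3) = √214458/3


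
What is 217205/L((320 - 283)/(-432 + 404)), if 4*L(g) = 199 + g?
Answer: 4865392/1107 ≈ 4395.1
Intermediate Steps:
L(g) = 199/4 + g/4 (L(g) = (199 + g)/4 = 199/4 + g/4)
217205/L((320 - 283)/(-432 + 404)) = 217205/(199/4 + ((320 - 283)/(-432 + 404))/4) = 217205/(199/4 + (37/(-28))/4) = 217205/(199/4 + (37*(-1/28))/4) = 217205/(199/4 + (¼)*(-37/28)) = 217205/(199/4 - 37/112) = 217205/(5535/112) = 217205*(112/5535) = 4865392/1107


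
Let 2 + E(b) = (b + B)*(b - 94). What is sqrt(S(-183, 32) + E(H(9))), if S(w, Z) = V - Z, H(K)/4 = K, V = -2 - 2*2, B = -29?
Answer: I*sqrt(446) ≈ 21.119*I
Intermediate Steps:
V = -6 (V = -2 - 4 = -6)
H(K) = 4*K
E(b) = -2 + (-94 + b)*(-29 + b) (E(b) = -2 + (b - 29)*(b - 94) = -2 + (-29 + b)*(-94 + b) = -2 + (-94 + b)*(-29 + b))
S(w, Z) = -6 - Z
sqrt(S(-183, 32) + E(H(9))) = sqrt((-6 - 1*32) + (2724 + (4*9)**2 - 492*9)) = sqrt((-6 - 32) + (2724 + 36**2 - 123*36)) = sqrt(-38 + (2724 + 1296 - 4428)) = sqrt(-38 - 408) = sqrt(-446) = I*sqrt(446)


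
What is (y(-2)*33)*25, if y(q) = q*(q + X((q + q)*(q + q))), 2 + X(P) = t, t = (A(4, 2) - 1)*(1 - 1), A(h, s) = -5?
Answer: 6600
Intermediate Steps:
t = 0 (t = (-5 - 1)*(1 - 1) = -6*0 = 0)
X(P) = -2 (X(P) = -2 + 0 = -2)
y(q) = q*(-2 + q) (y(q) = q*(q - 2) = q*(-2 + q))
(y(-2)*33)*25 = (-2*(-2 - 2)*33)*25 = (-2*(-4)*33)*25 = (8*33)*25 = 264*25 = 6600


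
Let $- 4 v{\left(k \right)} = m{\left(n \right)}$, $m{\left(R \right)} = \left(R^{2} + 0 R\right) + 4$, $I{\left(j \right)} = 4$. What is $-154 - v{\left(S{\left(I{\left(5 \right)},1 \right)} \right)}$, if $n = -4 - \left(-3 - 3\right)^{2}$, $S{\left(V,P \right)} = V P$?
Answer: $247$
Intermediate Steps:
$S{\left(V,P \right)} = P V$
$n = -40$ ($n = -4 - \left(-6\right)^{2} = -4 - 36 = -40$)
$m{\left(R \right)} = 4 + R^{2}$ ($m{\left(R \right)} = \left(R^{2} + 0\right) + 4 = R^{2} + 4 = 4 + R^{2}$)
$v{\left(k \right)} = -401$ ($v{\left(k \right)} = - \frac{4 + \left(-40\right)^{2}}{4} = - \frac{4 + 1600}{4} = \left(- \frac{1}{4}\right) 1604 = -401$)
$-154 - v{\left(S{\left(I{\left(5 \right)},1 \right)} \right)} = -154 - -401 = -154 + 401 = 247$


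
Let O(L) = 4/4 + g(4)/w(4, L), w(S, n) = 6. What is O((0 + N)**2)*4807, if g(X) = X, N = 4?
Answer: 24035/3 ≈ 8011.7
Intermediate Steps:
O(L) = 5/3 (O(L) = 4/4 + 4/6 = 4*(1/4) + 4*(1/6) = 1 + 2/3 = 5/3)
O((0 + N)**2)*4807 = (5/3)*4807 = 24035/3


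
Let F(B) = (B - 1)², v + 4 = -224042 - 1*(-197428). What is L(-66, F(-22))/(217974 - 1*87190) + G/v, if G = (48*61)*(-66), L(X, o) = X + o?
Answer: 12643035283/1740604256 ≈ 7.2636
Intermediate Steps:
v = -26618 (v = -4 + (-224042 - 1*(-197428)) = -4 + (-224042 + 197428) = -4 - 26614 = -26618)
F(B) = (-1 + B)²
G = -193248 (G = 2928*(-66) = -193248)
L(-66, F(-22))/(217974 - 1*87190) + G/v = (-66 + (-1 - 22)²)/(217974 - 1*87190) - 193248/(-26618) = (-66 + (-23)²)/(217974 - 87190) - 193248*(-1/26618) = (-66 + 529)/130784 + 96624/13309 = 463*(1/130784) + 96624/13309 = 463/130784 + 96624/13309 = 12643035283/1740604256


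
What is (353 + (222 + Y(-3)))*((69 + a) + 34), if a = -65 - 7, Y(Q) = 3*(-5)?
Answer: 17360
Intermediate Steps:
Y(Q) = -15
a = -72
(353 + (222 + Y(-3)))*((69 + a) + 34) = (353 + (222 - 15))*((69 - 72) + 34) = (353 + 207)*(-3 + 34) = 560*31 = 17360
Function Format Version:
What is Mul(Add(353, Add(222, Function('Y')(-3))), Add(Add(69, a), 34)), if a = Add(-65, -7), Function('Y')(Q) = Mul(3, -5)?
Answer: 17360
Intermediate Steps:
Function('Y')(Q) = -15
a = -72
Mul(Add(353, Add(222, Function('Y')(-3))), Add(Add(69, a), 34)) = Mul(Add(353, Add(222, -15)), Add(Add(69, -72), 34)) = Mul(Add(353, 207), Add(-3, 34)) = Mul(560, 31) = 17360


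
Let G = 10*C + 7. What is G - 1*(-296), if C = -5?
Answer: 253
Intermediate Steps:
G = -43 (G = 10*(-5) + 7 = -50 + 7 = -43)
G - 1*(-296) = -43 - 1*(-296) = -43 + 296 = 253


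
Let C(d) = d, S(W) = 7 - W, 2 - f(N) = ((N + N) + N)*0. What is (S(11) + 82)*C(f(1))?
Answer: 156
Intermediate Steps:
f(N) = 2 (f(N) = 2 - ((N + N) + N)*0 = 2 - (2*N + N)*0 = 2 - 3*N*0 = 2 - 1*0 = 2 + 0 = 2)
(S(11) + 82)*C(f(1)) = ((7 - 1*11) + 82)*2 = ((7 - 11) + 82)*2 = (-4 + 82)*2 = 78*2 = 156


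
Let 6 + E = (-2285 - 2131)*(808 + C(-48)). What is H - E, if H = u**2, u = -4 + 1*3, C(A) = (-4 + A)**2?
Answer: 15508999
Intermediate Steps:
u = -1 (u = -4 + 3 = -1)
E = -15508998 (E = -6 + (-2285 - 2131)*(808 + (-4 - 48)**2) = -6 - 4416*(808 + (-52)**2) = -6 - 4416*(808 + 2704) = -6 - 4416*3512 = -6 - 15508992 = -15508998)
H = 1 (H = (-1)**2 = 1)
H - E = 1 - 1*(-15508998) = 1 + 15508998 = 15508999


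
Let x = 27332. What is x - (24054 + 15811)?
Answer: -12533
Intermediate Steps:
x - (24054 + 15811) = 27332 - (24054 + 15811) = 27332 - 1*39865 = 27332 - 39865 = -12533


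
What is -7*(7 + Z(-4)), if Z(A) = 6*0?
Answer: -49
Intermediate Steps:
Z(A) = 0
-7*(7 + Z(-4)) = -7*(7 + 0) = -7*7 = -49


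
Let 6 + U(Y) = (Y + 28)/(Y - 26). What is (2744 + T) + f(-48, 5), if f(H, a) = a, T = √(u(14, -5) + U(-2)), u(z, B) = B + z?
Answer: 2749 + √406/14 ≈ 2750.4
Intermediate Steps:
U(Y) = -6 + (28 + Y)/(-26 + Y) (U(Y) = -6 + (Y + 28)/(Y - 26) = -6 + (28 + Y)/(-26 + Y))
T = √406/14 (T = √((-5 + 14) + (184 - 5*(-2))/(-26 - 2)) = √(9 + (184 + 10)/(-28)) = √(9 - 1/28*194) = √(9 - 97/14) = √(29/14) = √406/14 ≈ 1.4392)
(2744 + T) + f(-48, 5) = (2744 + √406/14) + 5 = 2749 + √406/14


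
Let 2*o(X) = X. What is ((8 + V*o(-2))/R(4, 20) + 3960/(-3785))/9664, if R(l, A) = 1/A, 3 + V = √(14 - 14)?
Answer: 41437/1828912 ≈ 0.022657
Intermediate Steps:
V = -3 (V = -3 + √(14 - 14) = -3 + √0 = -3 + 0 = -3)
o(X) = X/2
((8 + V*o(-2))/R(4, 20) + 3960/(-3785))/9664 = ((8 - 3*(-2)/2)/(1/20) + 3960/(-3785))/9664 = ((8 - 3*(-1))/(1/20) + 3960*(-1/3785))*(1/9664) = ((8 + 3)*20 - 792/757)*(1/9664) = (11*20 - 792/757)*(1/9664) = (220 - 792/757)*(1/9664) = (165748/757)*(1/9664) = 41437/1828912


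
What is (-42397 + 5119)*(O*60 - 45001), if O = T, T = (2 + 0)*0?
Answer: 1677547278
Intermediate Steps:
T = 0 (T = 2*0 = 0)
O = 0
(-42397 + 5119)*(O*60 - 45001) = (-42397 + 5119)*(0*60 - 45001) = -37278*(0 - 45001) = -37278*(-45001) = 1677547278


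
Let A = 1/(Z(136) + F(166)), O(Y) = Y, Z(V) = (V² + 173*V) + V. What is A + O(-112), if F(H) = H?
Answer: -4740511/42326 ≈ -112.00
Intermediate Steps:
Z(V) = V² + 174*V
A = 1/42326 (A = 1/(136*(174 + 136) + 166) = 1/(136*310 + 166) = 1/(42160 + 166) = 1/42326 ≈ 2.3626e-5)
A + O(-112) = 1/42326 - 112 = -4740511/42326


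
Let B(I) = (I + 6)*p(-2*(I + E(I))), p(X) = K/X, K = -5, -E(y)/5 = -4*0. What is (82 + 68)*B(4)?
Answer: 1875/2 ≈ 937.50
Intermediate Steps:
E(y) = 0 (E(y) = -(-20)*0 = -5*0 = 0)
p(X) = -5/X
B(I) = 5*(6 + I)/(2*I) (B(I) = (I + 6)*(-5*(-1/(2*(I + 0)))) = (6 + I)*(-5*(-1/(2*I))) = (6 + I)*(-(-5)/(2*I)) = (6 + I)*(5/(2*I)) = 5*(6 + I)/(2*I))
(82 + 68)*B(4) = (82 + 68)*(5/2 + 15/4) = 150*(5/2 + 15*(¼)) = 150*(5/2 + 15/4) = 150*(25/4) = 1875/2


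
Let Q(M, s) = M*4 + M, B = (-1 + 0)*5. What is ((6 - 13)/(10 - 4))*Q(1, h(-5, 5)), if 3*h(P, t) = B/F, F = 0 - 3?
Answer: -35/6 ≈ -5.8333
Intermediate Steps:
B = -5 (B = -1*5 = -5)
F = -3
h(P, t) = 5/9 (h(P, t) = (-5/(-3))/3 = (-5*(-⅓))/3 = (⅓)*(5/3) = 5/9)
Q(M, s) = 5*M (Q(M, s) = 4*M + M = 5*M)
((6 - 13)/(10 - 4))*Q(1, h(-5, 5)) = ((6 - 13)/(10 - 4))*(5*1) = -7/6*5 = -35/6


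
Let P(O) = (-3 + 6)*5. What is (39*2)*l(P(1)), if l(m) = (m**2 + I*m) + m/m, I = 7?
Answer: 25818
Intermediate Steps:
P(O) = 15 (P(O) = 3*5 = 15)
l(m) = 1 + m**2 + 7*m (l(m) = (m**2 + 7*m) + m/m = (m**2 + 7*m) + 1 = 1 + m**2 + 7*m)
(39*2)*l(P(1)) = (39*2)*(1 + 15**2 + 7*15) = 78*(1 + 225 + 105) = 78*331 = 25818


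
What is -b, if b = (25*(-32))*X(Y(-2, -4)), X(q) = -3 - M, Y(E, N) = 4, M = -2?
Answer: -800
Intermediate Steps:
X(q) = -1 (X(q) = -3 - 1*(-2) = -3 + 2 = -1)
b = 800 (b = (25*(-32))*(-1) = -800*(-1) = 800)
-b = -1*800 = -800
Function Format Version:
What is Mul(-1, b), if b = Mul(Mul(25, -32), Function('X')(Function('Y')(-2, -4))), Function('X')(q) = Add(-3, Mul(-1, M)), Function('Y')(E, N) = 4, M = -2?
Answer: -800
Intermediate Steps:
Function('X')(q) = -1 (Function('X')(q) = Add(-3, Mul(-1, -2)) = Add(-3, 2) = -1)
b = 800 (b = Mul(Mul(25, -32), -1) = Mul(-800, -1) = 800)
Mul(-1, b) = Mul(-1, 800) = -800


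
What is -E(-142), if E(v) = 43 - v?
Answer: -185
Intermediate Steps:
-E(-142) = -(43 - 1*(-142)) = -(43 + 142) = -1*185 = -185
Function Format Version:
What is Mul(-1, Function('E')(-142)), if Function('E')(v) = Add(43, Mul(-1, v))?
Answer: -185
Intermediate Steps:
Mul(-1, Function('E')(-142)) = Mul(-1, Add(43, Mul(-1, -142))) = Mul(-1, Add(43, 142)) = Mul(-1, 185) = -185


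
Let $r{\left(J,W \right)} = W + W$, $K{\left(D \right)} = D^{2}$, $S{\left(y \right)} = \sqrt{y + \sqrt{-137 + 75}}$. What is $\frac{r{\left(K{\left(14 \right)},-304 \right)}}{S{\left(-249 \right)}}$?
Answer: $- \frac{608}{\sqrt{-249 + i \sqrt{62}}} \approx -0.60883 + 38.516 i$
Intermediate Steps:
$S{\left(y \right)} = \sqrt{y + i \sqrt{62}}$ ($S{\left(y \right)} = \sqrt{y + \sqrt{-62}} = \sqrt{y + i \sqrt{62}}$)
$r{\left(J,W \right)} = 2 W$
$\frac{r{\left(K{\left(14 \right)},-304 \right)}}{S{\left(-249 \right)}} = \frac{2 \left(-304\right)}{\sqrt{-249 + i \sqrt{62}}} = - \frac{608}{\sqrt{-249 + i \sqrt{62}}}$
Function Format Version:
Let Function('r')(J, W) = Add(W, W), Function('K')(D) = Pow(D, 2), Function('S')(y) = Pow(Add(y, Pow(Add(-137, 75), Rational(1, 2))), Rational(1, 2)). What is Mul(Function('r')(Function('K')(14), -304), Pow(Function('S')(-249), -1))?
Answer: Mul(-608, Pow(Add(-249, Mul(I, Pow(62, Rational(1, 2)))), Rational(-1, 2))) ≈ Add(-0.60883, Mul(38.516, I))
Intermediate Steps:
Function('S')(y) = Pow(Add(y, Mul(I, Pow(62, Rational(1, 2)))), Rational(1, 2)) (Function('S')(y) = Pow(Add(y, Pow(-62, Rational(1, 2))), Rational(1, 2)) = Pow(Add(y, Mul(I, Pow(62, Rational(1, 2)))), Rational(1, 2)))
Function('r')(J, W) = Mul(2, W)
Mul(Function('r')(Function('K')(14), -304), Pow(Function('S')(-249), -1)) = Mul(Mul(2, -304), Pow(Pow(Add(-249, Mul(I, Pow(62, Rational(1, 2)))), Rational(1, 2)), -1)) = Mul(-608, Pow(Add(-249, Mul(I, Pow(62, Rational(1, 2)))), Rational(-1, 2)))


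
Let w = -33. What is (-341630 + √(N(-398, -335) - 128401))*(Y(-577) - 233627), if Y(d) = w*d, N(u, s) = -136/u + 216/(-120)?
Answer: 73309015180 - 214586*I*√127121643770/995 ≈ 7.3309e+10 - 7.6893e+7*I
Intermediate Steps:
N(u, s) = -9/5 - 136/u (N(u, s) = -136/u + 216*(-1/120) = -136/u - 9/5 = -9/5 - 136/u)
Y(d) = -33*d
(-341630 + √(N(-398, -335) - 128401))*(Y(-577) - 233627) = (-341630 + √((-9/5 - 136/(-398)) - 128401))*(-33*(-577) - 233627) = (-341630 + √((-9/5 - 136*(-1/398)) - 128401))*(19041 - 233627) = (-341630 + √((-9/5 + 68/199) - 128401))*(-214586) = (-341630 + √(-1451/995 - 128401))*(-214586) = (-341630 + √(-127760446/995))*(-214586) = (-341630 + I*√127121643770/995)*(-214586) = 73309015180 - 214586*I*√127121643770/995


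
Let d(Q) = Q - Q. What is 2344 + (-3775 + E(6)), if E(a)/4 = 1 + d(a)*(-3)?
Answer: -1427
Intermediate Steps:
d(Q) = 0
E(a) = 4 (E(a) = 4*(1 + 0*(-3)) = 4*(1 + 0) = 4*1 = 4)
2344 + (-3775 + E(6)) = 2344 + (-3775 + 4) = 2344 - 3771 = -1427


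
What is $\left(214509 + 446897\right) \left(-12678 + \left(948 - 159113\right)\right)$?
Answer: $-112996585258$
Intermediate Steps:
$\left(214509 + 446897\right) \left(-12678 + \left(948 - 159113\right)\right) = 661406 \left(-12678 + \left(948 - 159113\right)\right) = 661406 \left(-12678 - 158165\right) = 661406 \left(-170843\right) = -112996585258$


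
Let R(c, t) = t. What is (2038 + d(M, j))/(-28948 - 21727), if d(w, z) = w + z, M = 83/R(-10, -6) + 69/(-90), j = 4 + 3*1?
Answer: -10152/253375 ≈ -0.040067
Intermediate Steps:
j = 7 (j = 4 + 3 = 7)
M = -73/5 (M = 83/(-6) + 69/(-90) = 83*(-⅙) + 69*(-1/90) = -83/6 - 23/30 = -73/5 ≈ -14.600)
(2038 + d(M, j))/(-28948 - 21727) = (2038 + (-73/5 + 7))/(-28948 - 21727) = (2038 - 38/5)/(-50675) = (10152/5)*(-1/50675) = -10152/253375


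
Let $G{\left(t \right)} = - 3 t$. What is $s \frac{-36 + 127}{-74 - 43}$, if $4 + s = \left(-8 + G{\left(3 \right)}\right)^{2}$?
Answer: $- \frac{665}{3} \approx -221.67$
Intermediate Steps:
$s = 285$ ($s = -4 + \left(-8 - 9\right)^{2} = -4 + \left(-17\right)^{2} = -4 + 289 = 285$)
$s \frac{-36 + 127}{-74 - 43} = 285 \frac{-36 + 127}{-74 - 43} = 285 \frac{91}{-117} = 285 \cdot 91 \left(- \frac{1}{117}\right) = 285 \left(- \frac{7}{9}\right) = - \frac{665}{3}$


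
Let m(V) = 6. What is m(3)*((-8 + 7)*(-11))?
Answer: 66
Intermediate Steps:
m(3)*((-8 + 7)*(-11)) = 6*((-8 + 7)*(-11)) = 6*(-1*(-11)) = 6*11 = 66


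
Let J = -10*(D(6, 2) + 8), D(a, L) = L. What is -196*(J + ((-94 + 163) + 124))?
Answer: -18228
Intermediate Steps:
J = -100 (J = -10*(2 + 8) = -10*10 = -100)
-196*(J + ((-94 + 163) + 124)) = -196*(-100 + ((-94 + 163) + 124)) = -196*(-100 + (69 + 124)) = -196*(-100 + 193) = -196*93 = -18228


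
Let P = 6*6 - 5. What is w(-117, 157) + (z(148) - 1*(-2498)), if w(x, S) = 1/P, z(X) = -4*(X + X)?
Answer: 40735/31 ≈ 1314.0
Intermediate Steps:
z(X) = -8*X
P = 31 (P = 36 - 5 = 31)
w(x, S) = 1/31
w(-117, 157) + (z(148) - 1*(-2498)) = 1/31 + (-8*148 - 1*(-2498)) = 1/31 + (-1184 + 2498) = 1/31 + 1314 = 40735/31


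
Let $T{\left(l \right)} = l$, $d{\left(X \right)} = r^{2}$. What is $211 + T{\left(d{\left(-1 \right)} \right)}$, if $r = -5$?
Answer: $236$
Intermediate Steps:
$d{\left(X \right)} = 25$ ($d{\left(X \right)} = \left(-5\right)^{2} = 25$)
$211 + T{\left(d{\left(-1 \right)} \right)} = 211 + 25 = 236$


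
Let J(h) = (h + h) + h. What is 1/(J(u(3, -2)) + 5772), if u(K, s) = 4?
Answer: 1/5784 ≈ 0.00017289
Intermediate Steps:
J(h) = 3*h (J(h) = 2*h + h = 3*h)
1/(J(u(3, -2)) + 5772) = 1/(3*4 + 5772) = 1/(12 + 5772) = 1/5784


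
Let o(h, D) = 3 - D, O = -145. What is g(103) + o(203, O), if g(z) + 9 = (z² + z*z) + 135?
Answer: 21492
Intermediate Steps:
g(z) = 126 + 2*z² (g(z) = -9 + ((z² + z*z) + 135) = -9 + ((z² + z²) + 135) = -9 + (2*z² + 135) = -9 + (135 + 2*z²) = 126 + 2*z²)
g(103) + o(203, O) = (126 + 2*103²) + (3 - 1*(-145)) = (126 + 2*10609) + (3 + 145) = (126 + 21218) + 148 = 21344 + 148 = 21492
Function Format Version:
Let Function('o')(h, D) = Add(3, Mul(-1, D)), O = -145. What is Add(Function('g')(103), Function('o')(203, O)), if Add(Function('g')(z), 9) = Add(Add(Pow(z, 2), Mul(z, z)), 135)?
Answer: 21492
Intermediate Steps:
Function('g')(z) = Add(126, Mul(2, Pow(z, 2))) (Function('g')(z) = Add(-9, Add(Add(Pow(z, 2), Mul(z, z)), 135)) = Add(-9, Add(Add(Pow(z, 2), Pow(z, 2)), 135)) = Add(-9, Add(Mul(2, Pow(z, 2)), 135)) = Add(-9, Add(135, Mul(2, Pow(z, 2)))) = Add(126, Mul(2, Pow(z, 2))))
Add(Function('g')(103), Function('o')(203, O)) = Add(Add(126, Mul(2, Pow(103, 2))), Add(3, Mul(-1, -145))) = Add(Add(126, Mul(2, 10609)), Add(3, 145)) = Add(Add(126, 21218), 148) = Add(21344, 148) = 21492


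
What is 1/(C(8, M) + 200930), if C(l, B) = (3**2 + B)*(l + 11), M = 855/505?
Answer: 101/20314450 ≈ 4.9718e-6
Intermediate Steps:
M = 171/101 (M = 855*(1/505) = 171/101 ≈ 1.6931)
C(l, B) = (9 + B)*(11 + l)
1/(C(8, M) + 200930) = 1/((99 + 9*8 + 11*(171/101) + (171/101)*8) + 200930) = 1/((99 + 72 + 1881/101 + 1368/101) + 200930) = 1/(20520/101 + 200930) = 1/(20314450/101) = 101/20314450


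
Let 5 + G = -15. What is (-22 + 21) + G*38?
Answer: -761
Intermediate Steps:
G = -20 (G = -5 - 15 = -20)
(-22 + 21) + G*38 = (-22 + 21) - 20*38 = -1 - 760 = -761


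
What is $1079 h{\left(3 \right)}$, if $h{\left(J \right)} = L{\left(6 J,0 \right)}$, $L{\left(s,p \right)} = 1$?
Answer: $1079$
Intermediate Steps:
$h{\left(J \right)} = 1$
$1079 h{\left(3 \right)} = 1079 \cdot 1 = 1079$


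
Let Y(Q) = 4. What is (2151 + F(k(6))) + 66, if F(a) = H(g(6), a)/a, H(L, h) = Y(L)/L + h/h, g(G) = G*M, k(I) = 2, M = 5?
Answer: 66527/30 ≈ 2217.6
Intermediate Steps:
g(G) = 5*G (g(G) = G*5 = 5*G)
H(L, h) = 1 + 4/L (H(L, h) = 4/L + h/h = 4/L + 1 = 1 + 4/L)
F(a) = 17/(15*a) (F(a) = ((4 + 5*6)/((5*6)))/a = ((4 + 30)/30)/a = ((1/30)*34)/a = 17/(15*a))
(2151 + F(k(6))) + 66 = (2151 + (17/15)/2) + 66 = (2151 + (17/15)*(½)) + 66 = (2151 + 17/30) + 66 = 64547/30 + 66 = 66527/30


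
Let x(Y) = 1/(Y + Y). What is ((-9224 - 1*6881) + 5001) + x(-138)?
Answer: -3064705/276 ≈ -11104.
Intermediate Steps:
x(Y) = 1/(2*Y)
((-9224 - 1*6881) + 5001) + x(-138) = ((-9224 - 1*6881) + 5001) + (½)/(-138) = ((-9224 - 6881) + 5001) + (½)*(-1/138) = (-16105 + 5001) - 1/276 = -11104 - 1/276 = -3064705/276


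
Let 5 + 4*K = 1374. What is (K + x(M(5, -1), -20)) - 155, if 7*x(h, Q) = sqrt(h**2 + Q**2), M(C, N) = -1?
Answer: 749/4 + sqrt(401)/7 ≈ 190.11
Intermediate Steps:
K = 1369/4 (K = -5/4 + (1/4)*1374 = -5/4 + 687/2 = 1369/4 ≈ 342.25)
x(h, Q) = sqrt(Q**2 + h**2)/7 (x(h, Q) = sqrt(h**2 + Q**2)/7 = sqrt(Q**2 + h**2)/7)
(K + x(M(5, -1), -20)) - 155 = (1369/4 + sqrt((-20)**2 + (-1)**2)/7) - 155 = (1369/4 + sqrt(400 + 1)/7) - 155 = (1369/4 + sqrt(401)/7) - 155 = 749/4 + sqrt(401)/7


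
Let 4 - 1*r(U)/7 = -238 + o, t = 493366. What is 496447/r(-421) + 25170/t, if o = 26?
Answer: 17497723403/53283528 ≈ 328.39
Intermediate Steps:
r(U) = 1512 (r(U) = 28 - 7*(-238 + 26) = 28 - 7*(-212) = 28 + 1484 = 1512)
496447/r(-421) + 25170/t = 496447/1512 + 25170/493366 = 496447*(1/1512) + 25170*(1/493366) = 70921/216 + 12585/246683 = 17497723403/53283528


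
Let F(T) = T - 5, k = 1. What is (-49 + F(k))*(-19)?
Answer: 1007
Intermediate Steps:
F(T) = -5 + T
(-49 + F(k))*(-19) = (-49 + (-5 + 1))*(-19) = (-49 - 4)*(-19) = -53*(-19) = 1007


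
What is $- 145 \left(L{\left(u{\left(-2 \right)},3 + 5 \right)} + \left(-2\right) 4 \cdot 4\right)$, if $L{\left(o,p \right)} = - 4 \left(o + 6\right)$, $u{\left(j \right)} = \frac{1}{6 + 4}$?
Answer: $8178$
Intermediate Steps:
$u{\left(j \right)} = \frac{1}{10}$
$L{\left(o,p \right)} = -24 - 4 o$ ($L{\left(o,p \right)} = - 4 \left(6 + o\right) = -24 - 4 o$)
$- 145 \left(L{\left(u{\left(-2 \right)},3 + 5 \right)} + \left(-2\right) 4 \cdot 4\right) = - 145 \left(\left(-24 - \frac{2}{5}\right) + \left(-2\right) 4 \cdot 4\right) = - 145 \left(\left(-24 - \frac{2}{5}\right) - 32\right) = - 145 \left(- \frac{122}{5} - 32\right) = - \frac{145 \left(-282\right)}{5} = \left(-1\right) \left(-8178\right) = 8178$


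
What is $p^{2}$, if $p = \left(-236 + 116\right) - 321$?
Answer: $194481$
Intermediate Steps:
$p = -441$ ($p = -120 - 321 = -441$)
$p^{2} = \left(-441\right)^{2} = 194481$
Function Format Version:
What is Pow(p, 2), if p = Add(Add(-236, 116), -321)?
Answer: 194481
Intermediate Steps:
p = -441 (p = Add(-120, -321) = -441)
Pow(p, 2) = Pow(-441, 2) = 194481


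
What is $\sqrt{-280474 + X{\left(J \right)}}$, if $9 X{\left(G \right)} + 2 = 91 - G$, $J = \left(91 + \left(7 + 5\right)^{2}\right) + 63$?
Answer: $\frac{5 i \sqrt{100979}}{3} \approx 529.62 i$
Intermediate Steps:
$J = 298$ ($J = \left(91 + 12^{2}\right) + 63 = \left(91 + 144\right) + 63 = 235 + 63 = 298$)
$X{\left(G \right)} = \frac{89}{9} - \frac{G}{9}$ ($X{\left(G \right)} = - \frac{2}{9} + \frac{91 - G}{9} = - \frac{2}{9} - \left(- \frac{91}{9} + \frac{G}{9}\right) = \frac{89}{9} - \frac{G}{9}$)
$\sqrt{-280474 + X{\left(J \right)}} = \sqrt{-280474 + \left(\frac{89}{9} - \frac{298}{9}\right)} = \sqrt{-280474 - \frac{209}{9}} = \sqrt{- \frac{2524475}{9}} = \frac{5 i \sqrt{100979}}{3}$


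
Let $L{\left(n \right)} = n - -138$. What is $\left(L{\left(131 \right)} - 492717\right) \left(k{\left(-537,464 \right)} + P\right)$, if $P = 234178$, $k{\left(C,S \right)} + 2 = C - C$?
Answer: $-115319502848$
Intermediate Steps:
$k{\left(C,S \right)} = -2$ ($k{\left(C,S \right)} = -2 + \left(C - C\right) = -2 + 0 = -2$)
$L{\left(n \right)} = 138 + n$ ($L{\left(n \right)} = n + 138 = 138 + n$)
$\left(L{\left(131 \right)} - 492717\right) \left(k{\left(-537,464 \right)} + P\right) = \left(\left(138 + 131\right) - 492717\right) \left(-2 + 234178\right) = \left(269 - 492717\right) 234176 = \left(-492448\right) 234176 = -115319502848$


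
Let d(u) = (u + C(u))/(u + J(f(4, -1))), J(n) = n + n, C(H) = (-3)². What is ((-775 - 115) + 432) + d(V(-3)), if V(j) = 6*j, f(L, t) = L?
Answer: -4571/10 ≈ -457.10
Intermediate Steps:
C(H) = 9
J(n) = 2*n
d(u) = (9 + u)/(8 + u) (d(u) = (u + 9)/(u + 2*4) = (9 + u)/(u + 8) = (9 + u)/(8 + u))
((-775 - 115) + 432) + d(V(-3)) = ((-775 - 115) + 432) + (9 + 6*(-3))/(8 + 6*(-3)) = (-890 + 432) + (9 - 18)/(8 - 18) = -458 - 9/(-10) = -458 - ⅒*(-9) = -458 + 9/10 = -4571/10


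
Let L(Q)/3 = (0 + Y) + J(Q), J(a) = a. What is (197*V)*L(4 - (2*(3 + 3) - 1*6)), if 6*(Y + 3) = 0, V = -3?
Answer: 8865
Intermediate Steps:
Y = -3 (Y = -3 + (1/6)*0 = -3 + 0 = -3)
L(Q) = -9 + 3*Q (L(Q) = 3*((0 - 3) + Q) = 3*(-3 + Q) = -9 + 3*Q)
(197*V)*L(4 - (2*(3 + 3) - 1*6)) = (197*(-3))*(-9 + 3*(4 - (2*(3 + 3) - 1*6))) = -591*(-9 + 3*(4 - (2*6 - 6))) = -591*(-9 + 3*(4 - (12 - 6))) = -591*(-9 + 3*(4 - 1*6)) = -591*(-9 + 3*(4 - 6)) = -591*(-9 + 3*(-2)) = -591*(-9 - 6) = -591*(-15) = 8865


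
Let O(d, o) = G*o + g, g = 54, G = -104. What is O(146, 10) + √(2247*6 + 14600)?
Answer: -986 + √28082 ≈ -818.42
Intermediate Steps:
O(d, o) = 54 - 104*o (O(d, o) = -104*o + 54 = 54 - 104*o)
O(146, 10) + √(2247*6 + 14600) = (54 - 104*10) + √(2247*6 + 14600) = (54 - 1040) + √(13482 + 14600) = -986 + √28082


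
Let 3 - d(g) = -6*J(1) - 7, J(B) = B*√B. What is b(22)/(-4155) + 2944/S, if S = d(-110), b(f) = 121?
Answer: 764399/4155 ≈ 183.97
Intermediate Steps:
J(B) = B^(3/2)
d(g) = 16 (d(g) = 3 - (-6*1^(3/2) - 7) = 3 - (-6*1 - 7) = 3 - (-6 - 7) = 3 - 1*(-13) = 3 + 13 = 16)
S = 16
b(22)/(-4155) + 2944/S = 121/(-4155) + 2944/16 = 121*(-1/4155) + 2944*(1/16) = -121/4155 + 184 = 764399/4155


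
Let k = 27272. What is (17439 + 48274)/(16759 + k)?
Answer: 65713/44031 ≈ 1.4924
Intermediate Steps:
(17439 + 48274)/(16759 + k) = (17439 + 48274)/(16759 + 27272) = 65713/44031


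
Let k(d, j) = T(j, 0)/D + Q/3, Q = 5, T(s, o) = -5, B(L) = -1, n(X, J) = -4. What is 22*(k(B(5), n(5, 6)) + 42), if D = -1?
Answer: 3212/3 ≈ 1070.7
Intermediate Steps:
k(d, j) = 20/3 (k(d, j) = -5/(-1) + 5/3 = -5*(-1) + 5*(⅓) = 5 + 5/3 = 20/3)
22*(k(B(5), n(5, 6)) + 42) = 22*(20/3 + 42) = 22*(146/3) = 3212/3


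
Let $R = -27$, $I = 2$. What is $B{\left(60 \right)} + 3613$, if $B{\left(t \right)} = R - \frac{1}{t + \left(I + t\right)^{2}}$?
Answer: $\frac{13999743}{3904} \approx 3586.0$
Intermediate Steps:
$B{\left(t \right)} = -27 - \frac{1}{t + \left(2 + t\right)^{2}}$
$B{\left(60 \right)} + 3613 = \frac{-1 - 1620 - 27 \left(2 + 60\right)^{2}}{60 + \left(2 + 60\right)^{2}} + 3613 = \frac{-1 - 1620 - 27 \cdot 62^{2}}{60 + 62^{2}} + 3613 = \frac{-1 - 1620 - 103788}{60 + 3844} + 3613 = \frac{-1 - 1620 - 103788}{3904} + 3613 = \frac{1}{3904} \left(-105409\right) + 3613 = - \frac{105409}{3904} + 3613 = \frac{13999743}{3904}$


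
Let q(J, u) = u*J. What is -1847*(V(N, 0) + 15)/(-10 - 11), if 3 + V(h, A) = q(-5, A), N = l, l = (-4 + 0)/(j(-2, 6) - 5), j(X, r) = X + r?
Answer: 7388/7 ≈ 1055.4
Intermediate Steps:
l = 4 (l = (-4 + 0)/((-2 + 6) - 5) = -4/(4 - 5) = -4/(-1) = -4*(-1) = 4)
N = 4
q(J, u) = J*u
V(h, A) = -3 - 5*A
-1847*(V(N, 0) + 15)/(-10 - 11) = -1847*((-3 - 5*0) + 15)/(-10 - 11) = -1847*((-3 + 0) + 15)/(-21) = -1847*(-3 + 15)*(-1)/21 = -22164*(-1)/21 = -1847*(-4/7) = 7388/7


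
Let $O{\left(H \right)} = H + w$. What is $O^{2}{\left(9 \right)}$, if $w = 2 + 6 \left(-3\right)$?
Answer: $49$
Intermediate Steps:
$w = -16$ ($w = 2 - 18 = -16$)
$O{\left(H \right)} = -16 + H$ ($O{\left(H \right)} = H - 16 = -16 + H$)
$O^{2}{\left(9 \right)} = \left(-16 + 9\right)^{2} = \left(-7\right)^{2} = 49$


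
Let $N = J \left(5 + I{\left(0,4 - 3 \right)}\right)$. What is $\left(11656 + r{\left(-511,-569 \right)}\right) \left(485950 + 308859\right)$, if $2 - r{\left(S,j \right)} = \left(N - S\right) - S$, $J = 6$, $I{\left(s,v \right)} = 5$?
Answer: $8405899984$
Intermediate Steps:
$N = 60$ ($N = 6 \left(5 + 5\right) = 6 \cdot 10 = 60$)
$r{\left(S,j \right)} = -58 + 2 S$ ($r{\left(S,j \right)} = 2 - \left(\left(60 - S\right) - S\right) = 2 - \left(60 - 2 S\right) = 2 + \left(-60 + 2 S\right) = -58 + 2 S$)
$\left(11656 + r{\left(-511,-569 \right)}\right) \left(485950 + 308859\right) = \left(11656 + \left(-58 + 2 \left(-511\right)\right)\right) \left(485950 + 308859\right) = \left(11656 - 1080\right) 794809 = 10576 \cdot 794809 = 8405899984$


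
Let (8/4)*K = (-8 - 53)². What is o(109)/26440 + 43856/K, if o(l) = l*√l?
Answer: 87712/3721 + 109*√109/26440 ≈ 23.615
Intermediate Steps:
o(l) = l^(3/2)
K = 3721/2 (K = (-8 - 53)²/2 = (½)*(-61)² = (½)*3721 = 3721/2 ≈ 1860.5)
o(109)/26440 + 43856/K = 109^(3/2)/26440 + 43856/(3721/2) = (109*√109)*(1/26440) + 43856*(2/3721) = 109*√109/26440 + 87712/3721 = 87712/3721 + 109*√109/26440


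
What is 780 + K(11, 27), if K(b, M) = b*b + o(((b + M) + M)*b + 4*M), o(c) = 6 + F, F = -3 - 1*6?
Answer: 898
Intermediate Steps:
F = -9 (F = -3 - 6 = -9)
o(c) = -3 (o(c) = 6 - 9 = -3)
K(b, M) = -3 + b² (K(b, M) = b*b - 3 = b² - 3 = -3 + b²)
780 + K(11, 27) = 780 + (-3 + 11²) = 780 + (-3 + 121) = 780 + 118 = 898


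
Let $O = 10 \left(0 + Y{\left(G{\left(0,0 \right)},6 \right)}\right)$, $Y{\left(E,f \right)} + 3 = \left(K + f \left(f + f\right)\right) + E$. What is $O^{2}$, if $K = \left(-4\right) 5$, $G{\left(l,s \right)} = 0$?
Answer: $240100$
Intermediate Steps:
$K = -20$
$Y{\left(E,f \right)} = -23 + E + 2 f^{2}$ ($Y{\left(E,f \right)} = -3 + \left(\left(-20 + f \left(f + f\right)\right) + E\right) = -3 + \left(\left(-20 + f 2 f\right) + E\right) = -3 + \left(\left(-20 + 2 f^{2}\right) + E\right) = -3 + \left(-20 + E + 2 f^{2}\right) = -23 + E + 2 f^{2}$)
$O = 490$ ($O = 10 \left(0 + \left(-23 + 0 + 2 \cdot 6^{2}\right)\right) = 10 \left(0 + \left(-23 + 0 + 2 \cdot 36\right)\right) = 10 \left(0 + \left(-23 + 0 + 72\right)\right) = 10 \left(0 + 49\right) = 10 \cdot 49 = 490$)
$O^{2} = 490^{2} = 240100$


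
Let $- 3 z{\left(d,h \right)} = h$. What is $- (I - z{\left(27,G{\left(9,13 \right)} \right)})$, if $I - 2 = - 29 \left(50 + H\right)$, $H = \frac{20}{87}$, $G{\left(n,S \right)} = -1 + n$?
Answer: $1452$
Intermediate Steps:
$z{\left(d,h \right)} = - \frac{h}{3}$
$H = \frac{20}{87}$ ($H = 20 \cdot \frac{1}{87} = \frac{20}{87} \approx 0.22989$)
$I = - \frac{4364}{3}$ ($I = 2 - 29 \left(50 + \frac{20}{87}\right) = 2 - \frac{4370}{3} = - \frac{4364}{3} \approx -1454.7$)
$- (I - z{\left(27,G{\left(9,13 \right)} \right)}) = - (- \frac{4364}{3} - - \frac{-1 + 9}{3}) = - (- \frac{4364}{3} - \left(- \frac{1}{3}\right) 8) = - (- \frac{4364}{3} - - \frac{8}{3}) = - (- \frac{4364}{3} + \frac{8}{3}) = \left(-1\right) \left(-1452\right) = 1452$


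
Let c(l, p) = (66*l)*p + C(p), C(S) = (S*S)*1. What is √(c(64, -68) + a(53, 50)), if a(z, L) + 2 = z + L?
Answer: I*√282507 ≈ 531.51*I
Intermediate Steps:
a(z, L) = -2 + L + z (a(z, L) = -2 + (z + L) = -2 + (L + z) = -2 + L + z)
C(S) = S² (C(S) = S²*1 = S²)
c(l, p) = p² + 66*l*p (c(l, p) = (66*l)*p + p² = 66*l*p + p² = p² + 66*l*p)
√(c(64, -68) + a(53, 50)) = √(-68*(-68 + 66*64) + (-2 + 50 + 53)) = √(-68*(-68 + 4224) + 101) = √(-68*4156 + 101) = √(-282608 + 101) = √(-282507) = I*√282507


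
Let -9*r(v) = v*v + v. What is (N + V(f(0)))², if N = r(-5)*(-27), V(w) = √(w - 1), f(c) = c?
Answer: (60 + I)² ≈ 3599.0 + 120.0*I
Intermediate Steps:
r(v) = -v/9 - v²/9 (r(v) = -(v*v + v)/9 = -(v² + v)/9 = -(v + v²)/9 = -v/9 - v²/9)
V(w) = √(-1 + w)
N = 60 (N = -⅑*(-5)*(1 - 5)*(-27) = -⅑*(-5)*(-4)*(-27) = -20/9*(-27) = 60)
(N + V(f(0)))² = (60 + √(-1 + 0))² = (60 + √(-1))² = (60 + I)²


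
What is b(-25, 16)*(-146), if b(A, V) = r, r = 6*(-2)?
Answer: 1752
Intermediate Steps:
r = -12
b(A, V) = -12
b(-25, 16)*(-146) = -12*(-146) = 1752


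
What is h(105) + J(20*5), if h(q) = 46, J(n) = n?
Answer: 146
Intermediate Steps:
h(105) + J(20*5) = 46 + 20*5 = 46 + 100 = 146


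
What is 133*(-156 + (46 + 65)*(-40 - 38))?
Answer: -1172262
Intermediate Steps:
133*(-156 + (46 + 65)*(-40 - 38)) = 133*(-156 + 111*(-78)) = 133*(-156 - 8658) = 133*(-8814) = -1172262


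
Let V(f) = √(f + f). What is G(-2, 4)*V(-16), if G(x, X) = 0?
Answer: 0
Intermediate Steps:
V(f) = √2*√f (V(f) = √(2*f) = √2*√f)
G(-2, 4)*V(-16) = 0*(√2*√(-16)) = 0*(√2*(4*I)) = 0*(4*I*√2) = 0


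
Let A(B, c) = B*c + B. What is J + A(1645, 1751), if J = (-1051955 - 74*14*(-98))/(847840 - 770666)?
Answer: 222417604533/77174 ≈ 2.8820e+6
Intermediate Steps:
A(B, c) = B + B*c
J = -950427/77174 (J = (-1051955 - 1036*(-98))/77174 = (-1051955 + 101528)*(1/77174) = -950427*1/77174 = -950427/77174 ≈ -12.315)
J + A(1645, 1751) = -950427/77174 + 1645*(1 + 1751) = -950427/77174 + 1645*1752 = -950427/77174 + 2882040 = 222417604533/77174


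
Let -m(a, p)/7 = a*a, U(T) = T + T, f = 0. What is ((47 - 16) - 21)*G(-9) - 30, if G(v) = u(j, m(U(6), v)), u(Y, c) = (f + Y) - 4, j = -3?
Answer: -100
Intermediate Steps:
U(T) = 2*T
m(a, p) = -7*a² (m(a, p) = -7*a*a = -7*a²)
u(Y, c) = -4 + Y (u(Y, c) = (0 + Y) - 4 = Y - 4 = -4 + Y)
G(v) = -7 (G(v) = -4 - 3 = -7)
((47 - 16) - 21)*G(-9) - 30 = ((47 - 16) - 21)*(-7) - 30 = (31 - 21)*(-7) - 30 = 10*(-7) - 30 = -70 - 30 = -100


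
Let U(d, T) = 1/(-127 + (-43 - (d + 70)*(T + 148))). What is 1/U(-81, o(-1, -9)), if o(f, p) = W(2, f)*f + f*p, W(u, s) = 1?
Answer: 1546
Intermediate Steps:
o(f, p) = f + f*p (o(f, p) = 1*f + f*p = f + f*p)
U(d, T) = 1/(-170 - (70 + d)*(148 + T)) (U(d, T) = 1/(-127 + (-43 - (70 + d)*(148 + T))) = 1/(-170 - (70 + d)*(148 + T)))
1/U(-81, o(-1, -9)) = 1/(-1/(10530 + 70*(-(1 - 9)) + 148*(-81) - (1 - 9)*(-81))) = 1/(-1/(10530 + 70*(-1*(-8)) - 11988 - 1*(-8)*(-81))) = 1/(-1/(10530 + 70*8 - 11988 + 8*(-81))) = 1/(-1/(10530 + 560 - 11988 - 648)) = 1/(-1/(-1546)) = 1/(-1*(-1/1546)) = 1/(1/1546) = 1546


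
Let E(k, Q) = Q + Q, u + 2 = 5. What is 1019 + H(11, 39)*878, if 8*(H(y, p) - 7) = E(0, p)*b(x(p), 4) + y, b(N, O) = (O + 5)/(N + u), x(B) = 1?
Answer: 221067/8 ≈ 27633.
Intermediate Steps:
u = 3 (u = -2 + 5 = 3)
b(N, O) = (5 + O)/(3 + N) (b(N, O) = (O + 5)/(N + 3) = (5 + O)/(3 + N))
E(k, Q) = 2*Q
H(y, p) = 7 + y/8 + 9*p/16 (H(y, p) = 7 + ((2*p)*((5 + 4)/(3 + 1)) + y)/8 = 7 + ((2*p)*(9/4) + y)/8 = 7 + (9*p/2 + y)/8 = 7 + (y + 9*p/2)/8 = 7 + (y/8 + 9*p/16) = 7 + y/8 + 9*p/16)
1019 + H(11, 39)*878 = 1019 + (7 + (⅛)*11 + (9/16)*39)*878 = 1019 + (7 + 11/8 + 351/16)*878 = 1019 + (485/16)*878 = 1019 + 212915/8 = 221067/8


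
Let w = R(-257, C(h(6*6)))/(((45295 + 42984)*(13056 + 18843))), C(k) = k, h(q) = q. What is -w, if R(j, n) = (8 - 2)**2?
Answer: -12/938670607 ≈ -1.2784e-8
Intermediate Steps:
R(j, n) = 36 (R(j, n) = 6**2 = 36)
w = 12/938670607 (w = 36/(((45295 + 42984)*(13056 + 18843))) = 36/((88279*31899)) = 36/2816011821 = 36*(1/2816011821) = 12/938670607 ≈ 1.2784e-8)
-w = -1*12/938670607 = -12/938670607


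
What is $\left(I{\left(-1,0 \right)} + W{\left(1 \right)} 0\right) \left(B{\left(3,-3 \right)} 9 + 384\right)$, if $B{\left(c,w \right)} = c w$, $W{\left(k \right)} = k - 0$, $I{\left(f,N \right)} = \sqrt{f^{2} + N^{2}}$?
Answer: $303$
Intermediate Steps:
$I{\left(f,N \right)} = \sqrt{N^{2} + f^{2}}$
$W{\left(k \right)} = k$ ($W{\left(k \right)} = k + 0 = k$)
$\left(I{\left(-1,0 \right)} + W{\left(1 \right)} 0\right) \left(B{\left(3,-3 \right)} 9 + 384\right) = \left(\sqrt{0^{2} + \left(-1\right)^{2}} + 1 \cdot 0\right) \left(3 \left(-3\right) 9 + 384\right) = \left(\sqrt{0 + 1} + 0\right) \left(\left(-9\right) 9 + 384\right) = \left(\sqrt{1} + 0\right) \left(-81 + 384\right) = \left(1 + 0\right) 303 = 1 \cdot 303 = 303$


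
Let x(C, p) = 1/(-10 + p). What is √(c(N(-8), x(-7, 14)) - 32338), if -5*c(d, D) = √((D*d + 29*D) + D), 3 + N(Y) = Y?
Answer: √(-3233800 - 10*√19)/10 ≈ 179.83*I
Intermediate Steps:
N(Y) = -3 + Y
c(d, D) = -√(30*D + D*d)/5 (c(d, D) = -√((D*d + 29*D) + D)/5 = -√((29*D + D*d) + D)/5 = -√(30*D + D*d)/5)
√(c(N(-8), x(-7, 14)) - 32338) = √(-√(30 + (-3 - 8))/√(-10 + 14)/5 - 32338) = √(-√(30 - 11)/2/5 - 32338) = √(-√19/2/5 - 32338) = √(-√19/10 - 32338) = √(-32338 - √19/10)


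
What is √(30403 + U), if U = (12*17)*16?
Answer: √33667 ≈ 183.49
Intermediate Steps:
U = 3264 (U = 204*16 = 3264)
√(30403 + U) = √(30403 + 3264) = √33667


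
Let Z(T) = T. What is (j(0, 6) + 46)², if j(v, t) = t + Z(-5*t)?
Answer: 484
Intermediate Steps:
j(v, t) = -4*t (j(v, t) = t - 5*t = -4*t)
(j(0, 6) + 46)² = (-4*6 + 46)² = (-24 + 46)² = 22² = 484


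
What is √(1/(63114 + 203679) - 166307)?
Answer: 5*I*√473499344226234/266793 ≈ 407.81*I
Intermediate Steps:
√(1/(63114 + 203679) - 166307) = √(1/266793 - 166307) = √(-44369543450/266793) = 5*I*√473499344226234/266793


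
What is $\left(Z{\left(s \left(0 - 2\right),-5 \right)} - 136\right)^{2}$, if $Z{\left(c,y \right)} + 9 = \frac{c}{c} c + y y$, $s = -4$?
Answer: $12544$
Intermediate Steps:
$Z{\left(c,y \right)} = -9 + c + y^{2}$ ($Z{\left(c,y \right)} = -9 + \left(\frac{c}{c} c + y y\right) = -9 + \left(1 c + y^{2}\right) = -9 + \left(c + y^{2}\right) = -9 + c + y^{2}$)
$\left(Z{\left(s \left(0 - 2\right),-5 \right)} - 136\right)^{2} = \left(\left(-9 - 4 \left(0 - 2\right) + \left(-5\right)^{2}\right) - 136\right)^{2} = \left(\left(-9 - 4 \left(0 - 2\right) + 25\right) - 136\right)^{2} = \left(\left(-9 - -8 + 25\right) - 136\right)^{2} = \left(\left(-9 + 8 + 25\right) - 136\right)^{2} = \left(24 - 136\right)^{2} = \left(-112\right)^{2} = 12544$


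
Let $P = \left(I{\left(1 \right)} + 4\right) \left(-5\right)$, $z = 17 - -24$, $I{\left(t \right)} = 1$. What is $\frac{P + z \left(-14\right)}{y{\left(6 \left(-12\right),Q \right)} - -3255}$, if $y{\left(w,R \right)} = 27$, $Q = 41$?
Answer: $- \frac{599}{3282} \approx -0.18251$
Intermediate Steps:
$z = 41$ ($z = 17 + 24 = 41$)
$P = -25$ ($P = \left(1 + 4\right) \left(-5\right) = 5 \left(-5\right) = -25$)
$\frac{P + z \left(-14\right)}{y{\left(6 \left(-12\right),Q \right)} - -3255} = \frac{-25 + 41 \left(-14\right)}{27 - -3255} = \frac{-25 - 574}{27 + 3255} = - \frac{599}{3282}$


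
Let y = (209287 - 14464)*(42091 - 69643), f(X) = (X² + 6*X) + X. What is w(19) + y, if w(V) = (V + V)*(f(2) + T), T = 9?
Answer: -5367762270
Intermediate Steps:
f(X) = X² + 7*X
w(V) = 54*V (w(V) = (V + V)*(2*(7 + 2) + 9) = (2*V)*(2*9 + 9) = (2*V)*(18 + 9) = (2*V)*27 = 54*V)
y = -5367763296 (y = 194823*(-27552) = -5367763296)
w(19) + y = 54*19 - 5367763296 = 1026 - 5367763296 = -5367762270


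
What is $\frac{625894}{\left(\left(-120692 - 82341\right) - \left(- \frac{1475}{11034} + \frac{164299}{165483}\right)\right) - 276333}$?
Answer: $- \frac{126982725399252}{97254982861577} \approx -1.3057$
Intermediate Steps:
$\frac{625894}{\left(\left(-120692 - 82341\right) - \left(- \frac{1475}{11034} + \frac{164299}{165483}\right)\right) - 276333} = \frac{625894}{\left(-203033 - \frac{174309749}{202882158}\right) - 276333} = \frac{625894}{- \frac{41191947494963}{202882158} - 276333} = \frac{625894}{- \frac{97254982861577}{202882158}} = 625894 \left(- \frac{202882158}{97254982861577}\right) = - \frac{126982725399252}{97254982861577}$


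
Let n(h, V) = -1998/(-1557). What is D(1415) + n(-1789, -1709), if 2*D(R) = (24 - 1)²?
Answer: 91961/346 ≈ 265.78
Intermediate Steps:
n(h, V) = 222/173 (n(h, V) = -1998*(-1/1557) = 222/173)
D(R) = 529/2 (D(R) = (24 - 1)²/2 = (½)*23² = (½)*529 = 529/2)
D(1415) + n(-1789, -1709) = 529/2 + 222/173 = 91961/346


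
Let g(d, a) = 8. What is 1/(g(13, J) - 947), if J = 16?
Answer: -1/939 ≈ -0.0010650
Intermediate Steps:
1/(g(13, J) - 947) = 1/(8 - 947) = 1/(-939) = -1/939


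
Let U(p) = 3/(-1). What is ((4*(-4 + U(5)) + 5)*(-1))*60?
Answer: 1380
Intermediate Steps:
U(p) = -3 (U(p) = 3*(-1) = -3)
((4*(-4 + U(5)) + 5)*(-1))*60 = ((4*(-4 - 3) + 5)*(-1))*60 = ((4*(-7) + 5)*(-1))*60 = ((-28 + 5)*(-1))*60 = -23*(-1)*60 = 23*60 = 1380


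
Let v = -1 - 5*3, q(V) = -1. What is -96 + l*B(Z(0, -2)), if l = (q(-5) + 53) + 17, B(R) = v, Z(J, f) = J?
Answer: -1200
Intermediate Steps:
v = -16 (v = -1 - 15 = -16)
B(R) = -16
l = 69 (l = (-1 + 53) + 17 = 52 + 17 = 69)
-96 + l*B(Z(0, -2)) = -96 + 69*(-16) = -96 - 1104 = -1200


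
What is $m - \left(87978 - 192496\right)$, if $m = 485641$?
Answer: $590159$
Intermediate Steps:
$m - \left(87978 - 192496\right) = 485641 - \left(87978 - 192496\right) = 485641 - -104518 = 485641 + 104518 = 590159$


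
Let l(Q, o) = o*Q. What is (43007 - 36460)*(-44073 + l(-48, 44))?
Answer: -302373195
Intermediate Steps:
l(Q, o) = Q*o
(43007 - 36460)*(-44073 + l(-48, 44)) = (43007 - 36460)*(-44073 - 48*44) = 6547*(-44073 - 2112) = 6547*(-46185) = -302373195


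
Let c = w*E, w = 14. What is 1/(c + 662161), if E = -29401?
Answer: 1/250547 ≈ 3.9913e-6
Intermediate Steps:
c = -411614 (c = 14*(-29401) = -411614)
1/(c + 662161) = 1/(-411614 + 662161) = 1/250547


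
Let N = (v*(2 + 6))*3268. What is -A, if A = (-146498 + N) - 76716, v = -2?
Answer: 275502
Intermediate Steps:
N = -52288 (N = -2*(2 + 6)*3268 = -2*8*3268 = -16*3268 = -52288)
A = -275502 (A = (-146498 - 52288) - 76716 = -198786 - 76716 = -275502)
-A = -1*(-275502) = 275502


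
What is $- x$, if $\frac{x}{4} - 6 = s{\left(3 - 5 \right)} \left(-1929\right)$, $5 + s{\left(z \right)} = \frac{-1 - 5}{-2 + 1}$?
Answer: $7692$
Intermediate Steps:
$s{\left(z \right)} = 1$ ($s{\left(z \right)} = -5 + \frac{-1 - 5}{-2 + 1} = -5 - \frac{6}{-1} = -5 - -6 = -5 + 6 = 1$)
$x = -7692$ ($x = 24 + 4 \cdot 1 \left(-1929\right) = 24 + 4 \left(-1929\right) = 24 - 7716 = -7692$)
$- x = \left(-1\right) \left(-7692\right) = 7692$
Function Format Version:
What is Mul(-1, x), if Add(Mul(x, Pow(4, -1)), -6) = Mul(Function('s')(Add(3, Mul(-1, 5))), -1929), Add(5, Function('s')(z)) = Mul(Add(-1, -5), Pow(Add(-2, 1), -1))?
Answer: 7692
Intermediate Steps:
Function('s')(z) = 1 (Function('s')(z) = Add(-5, Mul(Add(-1, -5), Pow(Add(-2, 1), -1))) = Add(-5, Mul(-6, Pow(-1, -1))) = Add(-5, Mul(-6, -1)) = Add(-5, 6) = 1)
x = -7692 (x = Add(24, Mul(4, Mul(1, -1929))) = Add(24, Mul(4, -1929)) = Add(24, -7716) = -7692)
Mul(-1, x) = Mul(-1, -7692) = 7692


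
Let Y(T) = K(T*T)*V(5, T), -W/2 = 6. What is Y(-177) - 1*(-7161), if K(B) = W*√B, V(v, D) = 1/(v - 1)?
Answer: 6630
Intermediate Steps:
V(v, D) = 1/(-1 + v)
W = -12 (W = -2*6 = -12)
K(B) = -12*√B
Y(T) = -3*√(T²) (Y(T) = (-12*√(T²))/(-1 + 5) = -12*√(T²)/4 = -12*√(T²)*(¼) = -3*√(T²))
Y(-177) - 1*(-7161) = -3*√((-177)²) - 1*(-7161) = -3*√31329 + 7161 = -3*177 + 7161 = -531 + 7161 = 6630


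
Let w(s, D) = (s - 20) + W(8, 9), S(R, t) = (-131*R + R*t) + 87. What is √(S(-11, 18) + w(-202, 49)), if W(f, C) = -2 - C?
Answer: √1097 ≈ 33.121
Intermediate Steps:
S(R, t) = 87 - 131*R + R*t
w(s, D) = -31 + s (w(s, D) = (s - 20) + (-2 - 1*9) = (-20 + s) + (-2 - 9) = (-20 + s) - 11 = -31 + s)
√(S(-11, 18) + w(-202, 49)) = √((87 - 131*(-11) - 11*18) + (-31 - 202)) = √((87 + 1441 - 198) - 233) = √(1330 - 233) = √1097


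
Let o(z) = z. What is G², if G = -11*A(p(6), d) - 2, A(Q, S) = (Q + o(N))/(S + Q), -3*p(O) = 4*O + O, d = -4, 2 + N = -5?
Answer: 46225/196 ≈ 235.84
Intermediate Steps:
N = -7 (N = -2 - 5 = -7)
p(O) = -5*O/3 (p(O) = -(4*O + O)/3 = -5*O/3)
A(Q, S) = (-7 + Q)/(Q + S) (A(Q, S) = (Q - 7)/(S + Q) = (-7 + Q)/(Q + S))
G = -215/14 (G = -11*(-7 - 5/3*6)/(-5/3*6 - 4) - 2 = -11*(-7 - 10)/(-10 - 4) - 2 = -11*(-17)/(-14) - 2 = -(-11)*(-17)/14 - 2 = -11*17/14 - 2 = -187/14 - 2 = -215/14 ≈ -15.357)
G² = (-215/14)² = 46225/196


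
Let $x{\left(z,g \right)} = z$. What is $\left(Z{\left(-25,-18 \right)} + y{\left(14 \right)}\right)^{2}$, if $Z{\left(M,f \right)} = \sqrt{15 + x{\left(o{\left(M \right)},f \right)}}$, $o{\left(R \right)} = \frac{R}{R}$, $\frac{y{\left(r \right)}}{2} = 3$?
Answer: $100$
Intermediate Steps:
$y{\left(r \right)} = 6$ ($y{\left(r \right)} = 2 \cdot 3 = 6$)
$o{\left(R \right)} = 1$
$Z{\left(M,f \right)} = 4$ ($Z{\left(M,f \right)} = \sqrt{15 + 1} = \sqrt{16} = 4$)
$\left(Z{\left(-25,-18 \right)} + y{\left(14 \right)}\right)^{2} = \left(4 + 6\right)^{2} = 10^{2} = 100$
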